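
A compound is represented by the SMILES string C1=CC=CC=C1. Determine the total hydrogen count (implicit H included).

Walk through each heavy atom and fill implicit hydrogens from standard valence (C 4, N 3, O 2, S 2, halogen 1):
  atom 1: C, bond orders sum to 3 (valence 4) → 1 H
  atom 2: C, bond orders sum to 3 (valence 4) → 1 H
  atom 3: C, bond orders sum to 3 (valence 4) → 1 H
  atom 4: C, bond orders sum to 3 (valence 4) → 1 H
  atom 5: C, bond orders sum to 3 (valence 4) → 1 H
  atom 6: C, bond orders sum to 3 (valence 4) → 1 H
Total hydrogens: 6.

6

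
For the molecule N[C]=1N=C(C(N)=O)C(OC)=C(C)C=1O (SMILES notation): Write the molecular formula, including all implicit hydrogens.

Walk through each heavy atom and fill implicit hydrogens from standard valence (C 4, N 3, O 2, S 2, halogen 1):
  atom 1: N, bond orders sum to 1 (valence 3) → 2 H
  atom 2: C with explicit H count 0
  atom 3: N, bond orders sum to 3 (valence 3) → 0 H
  atom 4: C, bond orders sum to 4 (valence 4) → 0 H
  atom 5: C, bond orders sum to 4 (valence 4) → 0 H
  atom 6: N, bond orders sum to 1 (valence 3) → 2 H
  atom 7: O, bond orders sum to 2 (valence 2) → 0 H
  atom 8: C, bond orders sum to 4 (valence 4) → 0 H
  atom 9: O, bond orders sum to 2 (valence 2) → 0 H
  atom 10: C, bond orders sum to 1 (valence 4) → 3 H
  atom 11: C, bond orders sum to 4 (valence 4) → 0 H
  atom 12: C, bond orders sum to 1 (valence 4) → 3 H
  atom 13: C, bond orders sum to 4 (valence 4) → 0 H
  atom 14: O, bond orders sum to 1 (valence 2) → 1 H
Totals → C:8, H:11, N:3, O:3.
In Hill order: C8H11N3O3.

C8H11N3O3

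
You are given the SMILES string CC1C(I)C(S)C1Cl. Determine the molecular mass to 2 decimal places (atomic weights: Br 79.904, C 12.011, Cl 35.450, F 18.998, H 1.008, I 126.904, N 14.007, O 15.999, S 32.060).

First, the molecular formula is C5H8ClIS (counting implicit H from valence).
  C: 5 × 12.011 = 60.055
  Cl: 1 × 35.450 = 35.450
  H: 8 × 1.008 = 8.064
  I: 1 × 126.904 = 126.904
  S: 1 × 32.060 = 32.060
Sum: 5×12.011 + 1×35.450 + 8×1.008 + 1×126.904 + 1×32.060 = 262.533 → 262.53 g/mol.

262.53 g/mol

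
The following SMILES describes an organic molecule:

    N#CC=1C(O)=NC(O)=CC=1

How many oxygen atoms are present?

2

Scan the SMILES for O atoms (remember two-letter symbols like Cl and Br are single atoms).
Oxygen count: 2.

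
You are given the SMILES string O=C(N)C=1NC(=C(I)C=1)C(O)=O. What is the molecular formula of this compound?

C6H5IN2O3

Walk through each heavy atom and fill implicit hydrogens from standard valence (C 4, N 3, O 2, S 2, halogen 1):
  atom 1: O, bond orders sum to 2 (valence 2) → 0 H
  atom 2: C, bond orders sum to 4 (valence 4) → 0 H
  atom 3: N, bond orders sum to 1 (valence 3) → 2 H
  atom 4: C, bond orders sum to 4 (valence 4) → 0 H
  atom 5: N, bond orders sum to 2 (valence 3) → 1 H
  atom 6: C, bond orders sum to 4 (valence 4) → 0 H
  atom 7: C, bond orders sum to 4 (valence 4) → 0 H
  atom 8: I (halogen, monovalent) → 0 H
  atom 9: C, bond orders sum to 3 (valence 4) → 1 H
  atom 10: C, bond orders sum to 4 (valence 4) → 0 H
  atom 11: O, bond orders sum to 1 (valence 2) → 1 H
  atom 12: O, bond orders sum to 2 (valence 2) → 0 H
Totals → C:6, H:5, I:1, N:2, O:3.
In Hill order: C6H5IN2O3.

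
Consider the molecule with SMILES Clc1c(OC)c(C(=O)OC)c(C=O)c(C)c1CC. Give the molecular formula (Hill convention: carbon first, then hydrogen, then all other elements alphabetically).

C13H15ClO4

Walk through each heavy atom and fill implicit hydrogens from standard valence (C 4, N 3, O 2, S 2, halogen 1); for lowercase aromatic atoms, an aromatic c carries 1 H when it has two neighbours and 0 H with three, and aromatic n carries 0 H:
  atom 1: Cl (halogen, monovalent) → 0 H
  atom 2: aromatic c, 3 neighbours → 0 H
  atom 3: aromatic c, 3 neighbours → 0 H
  atom 4: O, bond orders sum to 2 (valence 2) → 0 H
  atom 5: C, bond orders sum to 1 (valence 4) → 3 H
  atom 6: aromatic c, 3 neighbours → 0 H
  atom 7: C, bond orders sum to 4 (valence 4) → 0 H
  atom 8: O, bond orders sum to 2 (valence 2) → 0 H
  atom 9: O, bond orders sum to 2 (valence 2) → 0 H
  atom 10: C, bond orders sum to 1 (valence 4) → 3 H
  atom 11: aromatic c, 3 neighbours → 0 H
  atom 12: C, bond orders sum to 3 (valence 4) → 1 H
  atom 13: O, bond orders sum to 2 (valence 2) → 0 H
  atom 14: aromatic c, 3 neighbours → 0 H
  atom 15: C, bond orders sum to 1 (valence 4) → 3 H
  atom 16: aromatic c, 3 neighbours → 0 H
  atom 17: C, bond orders sum to 2 (valence 4) → 2 H
  atom 18: C, bond orders sum to 1 (valence 4) → 3 H
Totals → C:13, H:15, Cl:1, O:4.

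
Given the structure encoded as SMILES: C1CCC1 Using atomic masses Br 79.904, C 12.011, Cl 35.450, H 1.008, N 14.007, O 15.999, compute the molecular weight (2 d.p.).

First, the molecular formula is C4H8 (counting implicit H from valence).
  C: 4 × 12.011 = 48.044
  H: 8 × 1.008 = 8.064
Sum: 4×12.011 + 8×1.008 = 56.108 → 56.11 g/mol.

56.11 g/mol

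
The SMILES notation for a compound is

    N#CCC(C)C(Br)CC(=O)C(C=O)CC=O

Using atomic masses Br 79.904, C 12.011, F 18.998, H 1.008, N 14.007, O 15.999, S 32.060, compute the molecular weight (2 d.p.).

First, the molecular formula is C11H14BrNO3 (counting implicit H from valence).
  Br: 1 × 79.904 = 79.904
  C: 11 × 12.011 = 132.121
  H: 14 × 1.008 = 14.112
  N: 1 × 14.007 = 14.007
  O: 3 × 15.999 = 47.997
Sum: 1×79.904 + 11×12.011 + 14×1.008 + 1×14.007 + 3×15.999 = 288.141 → 288.14 g/mol.

288.14 g/mol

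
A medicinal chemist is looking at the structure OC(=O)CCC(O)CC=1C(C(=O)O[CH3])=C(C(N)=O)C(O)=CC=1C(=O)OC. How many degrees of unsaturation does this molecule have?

Degree of unsaturation = (number of rings) + (number of π bonds).
Ring closures in the SMILES: 1.
π bonds: 7 double bonds (each 1 DoU) → 7 DoU from unsaturation.
Total DoU = 1 + 7 = 8.

8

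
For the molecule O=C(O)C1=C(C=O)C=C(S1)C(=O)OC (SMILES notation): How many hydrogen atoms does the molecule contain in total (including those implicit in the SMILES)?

Walk through each heavy atom and fill implicit hydrogens from standard valence (C 4, N 3, O 2, S 2, halogen 1):
  atom 1: O, bond orders sum to 2 (valence 2) → 0 H
  atom 2: C, bond orders sum to 4 (valence 4) → 0 H
  atom 3: O, bond orders sum to 1 (valence 2) → 1 H
  atom 4: C, bond orders sum to 4 (valence 4) → 0 H
  atom 5: C, bond orders sum to 4 (valence 4) → 0 H
  atom 6: C, bond orders sum to 3 (valence 4) → 1 H
  atom 7: O, bond orders sum to 2 (valence 2) → 0 H
  atom 8: C, bond orders sum to 3 (valence 4) → 1 H
  atom 9: C, bond orders sum to 4 (valence 4) → 0 H
  atom 10: S, bond orders sum to 2 (valence 2) → 0 H
  atom 11: C, bond orders sum to 4 (valence 4) → 0 H
  atom 12: O, bond orders sum to 2 (valence 2) → 0 H
  atom 13: O, bond orders sum to 2 (valence 2) → 0 H
  atom 14: C, bond orders sum to 1 (valence 4) → 3 H
Total hydrogens: 6.

6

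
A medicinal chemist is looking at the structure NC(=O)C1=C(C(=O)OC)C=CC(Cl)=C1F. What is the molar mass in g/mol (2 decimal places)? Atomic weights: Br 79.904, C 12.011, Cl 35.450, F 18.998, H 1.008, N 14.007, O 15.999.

First, the molecular formula is C9H7ClFNO3 (counting implicit H from valence).
  C: 9 × 12.011 = 108.099
  Cl: 1 × 35.450 = 35.450
  F: 1 × 18.998 = 18.998
  H: 7 × 1.008 = 7.056
  N: 1 × 14.007 = 14.007
  O: 3 × 15.999 = 47.997
Sum: 9×12.011 + 1×35.450 + 1×18.998 + 7×1.008 + 1×14.007 + 3×15.999 = 231.607 → 231.61 g/mol.

231.61 g/mol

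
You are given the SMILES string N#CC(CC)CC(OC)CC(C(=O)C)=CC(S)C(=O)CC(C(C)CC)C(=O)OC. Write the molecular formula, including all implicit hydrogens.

C22H35NO5S

Walk through each heavy atom and fill implicit hydrogens from standard valence (C 4, N 3, O 2, S 2, halogen 1):
  atom 1: N, bond orders sum to 3 (valence 3) → 0 H
  atom 2: C, bond orders sum to 4 (valence 4) → 0 H
  atom 3: C, bond orders sum to 3 (valence 4) → 1 H
  atom 4: C, bond orders sum to 2 (valence 4) → 2 H
  atom 5: C, bond orders sum to 1 (valence 4) → 3 H
  atom 6: C, bond orders sum to 2 (valence 4) → 2 H
  atom 7: C, bond orders sum to 3 (valence 4) → 1 H
  atom 8: O, bond orders sum to 2 (valence 2) → 0 H
  atom 9: C, bond orders sum to 1 (valence 4) → 3 H
  atom 10: C, bond orders sum to 2 (valence 4) → 2 H
  atom 11: C, bond orders sum to 4 (valence 4) → 0 H
  atom 12: C, bond orders sum to 4 (valence 4) → 0 H
  atom 13: O, bond orders sum to 2 (valence 2) → 0 H
  atom 14: C, bond orders sum to 1 (valence 4) → 3 H
  atom 15: C, bond orders sum to 3 (valence 4) → 1 H
  atom 16: C, bond orders sum to 3 (valence 4) → 1 H
  atom 17: S, bond orders sum to 1 (valence 2) → 1 H
  atom 18: C, bond orders sum to 4 (valence 4) → 0 H
  atom 19: O, bond orders sum to 2 (valence 2) → 0 H
  atom 20: C, bond orders sum to 2 (valence 4) → 2 H
  atom 21: C, bond orders sum to 3 (valence 4) → 1 H
  atom 22: C, bond orders sum to 3 (valence 4) → 1 H
  atom 23: C, bond orders sum to 1 (valence 4) → 3 H
  atom 24: C, bond orders sum to 2 (valence 4) → 2 H
  atom 25: C, bond orders sum to 1 (valence 4) → 3 H
  atom 26: C, bond orders sum to 4 (valence 4) → 0 H
  atom 27: O, bond orders sum to 2 (valence 2) → 0 H
  atom 28: O, bond orders sum to 2 (valence 2) → 0 H
  atom 29: C, bond orders sum to 1 (valence 4) → 3 H
Totals → C:22, H:35, N:1, O:5, S:1.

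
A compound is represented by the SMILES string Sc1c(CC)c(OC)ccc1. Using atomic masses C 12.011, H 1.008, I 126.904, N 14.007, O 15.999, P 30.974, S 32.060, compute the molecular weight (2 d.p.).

First, the molecular formula is C9H12OS (counting implicit H from valence).
  C: 9 × 12.011 = 108.099
  H: 12 × 1.008 = 12.096
  O: 1 × 15.999 = 15.999
  S: 1 × 32.060 = 32.060
Sum: 9×12.011 + 12×1.008 + 1×15.999 + 1×32.060 = 168.254 → 168.25 g/mol.

168.25 g/mol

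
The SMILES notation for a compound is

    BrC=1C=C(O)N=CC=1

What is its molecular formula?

C5H4BrNO

Walk through each heavy atom and fill implicit hydrogens from standard valence (C 4, N 3, O 2, S 2, halogen 1):
  atom 1: Br (halogen, monovalent) → 0 H
  atom 2: C, bond orders sum to 4 (valence 4) → 0 H
  atom 3: C, bond orders sum to 3 (valence 4) → 1 H
  atom 4: C, bond orders sum to 4 (valence 4) → 0 H
  atom 5: O, bond orders sum to 1 (valence 2) → 1 H
  atom 6: N, bond orders sum to 3 (valence 3) → 0 H
  atom 7: C, bond orders sum to 3 (valence 4) → 1 H
  atom 8: C, bond orders sum to 3 (valence 4) → 1 H
Totals → C:5, H:4, Br:1, N:1, O:1.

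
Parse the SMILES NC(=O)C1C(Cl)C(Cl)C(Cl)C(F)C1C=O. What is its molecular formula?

Walk through each heavy atom and fill implicit hydrogens from standard valence (C 4, N 3, O 2, S 2, halogen 1):
  atom 1: N, bond orders sum to 1 (valence 3) → 2 H
  atom 2: C, bond orders sum to 4 (valence 4) → 0 H
  atom 3: O, bond orders sum to 2 (valence 2) → 0 H
  atom 4: C, bond orders sum to 3 (valence 4) → 1 H
  atom 5: C, bond orders sum to 3 (valence 4) → 1 H
  atom 6: Cl (halogen, monovalent) → 0 H
  atom 7: C, bond orders sum to 3 (valence 4) → 1 H
  atom 8: Cl (halogen, monovalent) → 0 H
  atom 9: C, bond orders sum to 3 (valence 4) → 1 H
  atom 10: Cl (halogen, monovalent) → 0 H
  atom 11: C, bond orders sum to 3 (valence 4) → 1 H
  atom 12: F (halogen, monovalent) → 0 H
  atom 13: C, bond orders sum to 3 (valence 4) → 1 H
  atom 14: C, bond orders sum to 3 (valence 4) → 1 H
  atom 15: O, bond orders sum to 2 (valence 2) → 0 H
Totals → C:8, H:9, Cl:3, F:1, N:1, O:2.
In Hill order: C8H9Cl3FNO2.

C8H9Cl3FNO2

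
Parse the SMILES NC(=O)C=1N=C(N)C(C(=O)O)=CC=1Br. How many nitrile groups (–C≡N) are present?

Scan the SMILES for the nitrile motif — none present.
Groups that are present: 1 amide, 1 carboxylic acid, 1 primary amine.

0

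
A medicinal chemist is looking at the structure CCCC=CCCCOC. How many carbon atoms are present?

Count every carbon token in the SMILES (each C, including those in ring-closure positions and inside branches).
Carbon count: 9.

9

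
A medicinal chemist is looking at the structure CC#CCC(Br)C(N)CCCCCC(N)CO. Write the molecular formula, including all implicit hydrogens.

Walk through each heavy atom and fill implicit hydrogens from standard valence (C 4, N 3, O 2, S 2, halogen 1):
  atom 1: C, bond orders sum to 1 (valence 4) → 3 H
  atom 2: C, bond orders sum to 4 (valence 4) → 0 H
  atom 3: C, bond orders sum to 4 (valence 4) → 0 H
  atom 4: C, bond orders sum to 2 (valence 4) → 2 H
  atom 5: C, bond orders sum to 3 (valence 4) → 1 H
  atom 6: Br (halogen, monovalent) → 0 H
  atom 7: C, bond orders sum to 3 (valence 4) → 1 H
  atom 8: N, bond orders sum to 1 (valence 3) → 2 H
  atom 9: C, bond orders sum to 2 (valence 4) → 2 H
  atom 10: C, bond orders sum to 2 (valence 4) → 2 H
  atom 11: C, bond orders sum to 2 (valence 4) → 2 H
  atom 12: C, bond orders sum to 2 (valence 4) → 2 H
  atom 13: C, bond orders sum to 2 (valence 4) → 2 H
  atom 14: C, bond orders sum to 3 (valence 4) → 1 H
  atom 15: N, bond orders sum to 1 (valence 3) → 2 H
  atom 16: C, bond orders sum to 2 (valence 4) → 2 H
  atom 17: O, bond orders sum to 1 (valence 2) → 1 H
Totals → C:13, H:25, Br:1, N:2, O:1.
In Hill order: C13H25BrN2O.

C13H25BrN2O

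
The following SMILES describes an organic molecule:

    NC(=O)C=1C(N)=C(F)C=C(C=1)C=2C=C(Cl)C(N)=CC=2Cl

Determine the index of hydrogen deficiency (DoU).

9

Degree of unsaturation = (number of rings) + (number of π bonds).
Ring closures in the SMILES: 2.
π bonds: 7 double bonds (each 1 DoU) → 7 DoU from unsaturation.
Total DoU = 2 + 7 = 9.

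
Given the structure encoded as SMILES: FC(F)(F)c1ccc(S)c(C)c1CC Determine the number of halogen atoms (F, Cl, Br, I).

Halogen atoms appear at heavy-atom positions 1, 3, 4 (3×F).
Other groups present: 1 thiol.
Halogen count: 3.

3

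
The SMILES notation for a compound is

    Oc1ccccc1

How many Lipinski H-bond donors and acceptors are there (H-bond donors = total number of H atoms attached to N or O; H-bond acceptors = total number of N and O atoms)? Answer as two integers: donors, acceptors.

Donors: find every N or O and count the H atoms it carries.
  atom 1 (O): bond orders sum to 1 → 1 H
Lipinski HBD = 1.
Acceptors: N atoms = 0, O atoms = 1 → HBA = 1.

1, 1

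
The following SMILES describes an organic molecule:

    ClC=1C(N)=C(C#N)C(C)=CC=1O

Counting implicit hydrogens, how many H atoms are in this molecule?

7

Walk through each heavy atom and fill implicit hydrogens from standard valence (C 4, N 3, O 2, S 2, halogen 1):
  atom 1: Cl (halogen, monovalent) → 0 H
  atom 2: C, bond orders sum to 4 (valence 4) → 0 H
  atom 3: C, bond orders sum to 4 (valence 4) → 0 H
  atom 4: N, bond orders sum to 1 (valence 3) → 2 H
  atom 5: C, bond orders sum to 4 (valence 4) → 0 H
  atom 6: C, bond orders sum to 4 (valence 4) → 0 H
  atom 7: N, bond orders sum to 3 (valence 3) → 0 H
  atom 8: C, bond orders sum to 4 (valence 4) → 0 H
  atom 9: C, bond orders sum to 1 (valence 4) → 3 H
  atom 10: C, bond orders sum to 3 (valence 4) → 1 H
  atom 11: C, bond orders sum to 4 (valence 4) → 0 H
  atom 12: O, bond orders sum to 1 (valence 2) → 1 H
Total hydrogens: 7.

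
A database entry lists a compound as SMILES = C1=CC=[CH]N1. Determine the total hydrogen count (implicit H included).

5

Walk through each heavy atom and fill implicit hydrogens from standard valence (C 4, N 3, O 2, S 2, halogen 1):
  atom 1: C, bond orders sum to 3 (valence 4) → 1 H
  atom 2: C, bond orders sum to 3 (valence 4) → 1 H
  atom 3: C, bond orders sum to 3 (valence 4) → 1 H
  atom 4: C with explicit H count 1
  atom 5: N, bond orders sum to 2 (valence 3) → 1 H
Total hydrogens: 5.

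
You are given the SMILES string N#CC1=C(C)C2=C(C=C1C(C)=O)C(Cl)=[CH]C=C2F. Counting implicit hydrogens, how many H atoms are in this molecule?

Walk through each heavy atom and fill implicit hydrogens from standard valence (C 4, N 3, O 2, S 2, halogen 1):
  atom 1: N, bond orders sum to 3 (valence 3) → 0 H
  atom 2: C, bond orders sum to 4 (valence 4) → 0 H
  atom 3: C, bond orders sum to 4 (valence 4) → 0 H
  atom 4: C, bond orders sum to 4 (valence 4) → 0 H
  atom 5: C, bond orders sum to 1 (valence 4) → 3 H
  atom 6: C, bond orders sum to 4 (valence 4) → 0 H
  atom 7: C, bond orders sum to 4 (valence 4) → 0 H
  atom 8: C, bond orders sum to 3 (valence 4) → 1 H
  atom 9: C, bond orders sum to 4 (valence 4) → 0 H
  atom 10: C, bond orders sum to 4 (valence 4) → 0 H
  atom 11: C, bond orders sum to 1 (valence 4) → 3 H
  atom 12: O, bond orders sum to 2 (valence 2) → 0 H
  atom 13: C, bond orders sum to 4 (valence 4) → 0 H
  atom 14: Cl (halogen, monovalent) → 0 H
  atom 15: C with explicit H count 1
  atom 16: C, bond orders sum to 3 (valence 4) → 1 H
  atom 17: C, bond orders sum to 4 (valence 4) → 0 H
  atom 18: F (halogen, monovalent) → 0 H
Total hydrogens: 9.

9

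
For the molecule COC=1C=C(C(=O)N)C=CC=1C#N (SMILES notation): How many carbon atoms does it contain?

Count every carbon token in the SMILES (each C, including those in ring-closure positions and inside branches).
Carbon count: 9.

9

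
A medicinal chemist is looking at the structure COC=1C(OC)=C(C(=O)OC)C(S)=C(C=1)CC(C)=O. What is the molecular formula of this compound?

Walk through each heavy atom and fill implicit hydrogens from standard valence (C 4, N 3, O 2, S 2, halogen 1):
  atom 1: C, bond orders sum to 1 (valence 4) → 3 H
  atom 2: O, bond orders sum to 2 (valence 2) → 0 H
  atom 3: C, bond orders sum to 4 (valence 4) → 0 H
  atom 4: C, bond orders sum to 4 (valence 4) → 0 H
  atom 5: O, bond orders sum to 2 (valence 2) → 0 H
  atom 6: C, bond orders sum to 1 (valence 4) → 3 H
  atom 7: C, bond orders sum to 4 (valence 4) → 0 H
  atom 8: C, bond orders sum to 4 (valence 4) → 0 H
  atom 9: O, bond orders sum to 2 (valence 2) → 0 H
  atom 10: O, bond orders sum to 2 (valence 2) → 0 H
  atom 11: C, bond orders sum to 1 (valence 4) → 3 H
  atom 12: C, bond orders sum to 4 (valence 4) → 0 H
  atom 13: S, bond orders sum to 1 (valence 2) → 1 H
  atom 14: C, bond orders sum to 4 (valence 4) → 0 H
  atom 15: C, bond orders sum to 3 (valence 4) → 1 H
  atom 16: C, bond orders sum to 2 (valence 4) → 2 H
  atom 17: C, bond orders sum to 4 (valence 4) → 0 H
  atom 18: C, bond orders sum to 1 (valence 4) → 3 H
  atom 19: O, bond orders sum to 2 (valence 2) → 0 H
Totals → C:13, H:16, O:5, S:1.
In Hill order: C13H16O5S.

C13H16O5S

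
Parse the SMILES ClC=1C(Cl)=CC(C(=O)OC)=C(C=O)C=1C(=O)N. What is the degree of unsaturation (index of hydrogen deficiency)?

7

Degree of unsaturation = (number of rings) + (number of π bonds).
Ring closures in the SMILES: 1.
π bonds: 6 double bonds (each 1 DoU) → 6 DoU from unsaturation.
Total DoU = 1 + 6 = 7.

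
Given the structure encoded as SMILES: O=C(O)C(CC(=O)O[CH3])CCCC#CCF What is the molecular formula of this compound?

Walk through each heavy atom and fill implicit hydrogens from standard valence (C 4, N 3, O 2, S 2, halogen 1):
  atom 1: O, bond orders sum to 2 (valence 2) → 0 H
  atom 2: C, bond orders sum to 4 (valence 4) → 0 H
  atom 3: O, bond orders sum to 1 (valence 2) → 1 H
  atom 4: C, bond orders sum to 3 (valence 4) → 1 H
  atom 5: C, bond orders sum to 2 (valence 4) → 2 H
  atom 6: C, bond orders sum to 4 (valence 4) → 0 H
  atom 7: O, bond orders sum to 2 (valence 2) → 0 H
  atom 8: O, bond orders sum to 2 (valence 2) → 0 H
  atom 9: C with explicit H count 3
  atom 10: C, bond orders sum to 2 (valence 4) → 2 H
  atom 11: C, bond orders sum to 2 (valence 4) → 2 H
  atom 12: C, bond orders sum to 2 (valence 4) → 2 H
  atom 13: C, bond orders sum to 4 (valence 4) → 0 H
  atom 14: C, bond orders sum to 4 (valence 4) → 0 H
  atom 15: C, bond orders sum to 2 (valence 4) → 2 H
  atom 16: F (halogen, monovalent) → 0 H
Totals → C:11, H:15, F:1, O:4.

C11H15FO4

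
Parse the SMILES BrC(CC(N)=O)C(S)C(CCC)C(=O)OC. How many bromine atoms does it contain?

1

Scan the SMILES for Br atoms (remember two-letter symbols like Cl and Br are single atoms).
Bromine count: 1.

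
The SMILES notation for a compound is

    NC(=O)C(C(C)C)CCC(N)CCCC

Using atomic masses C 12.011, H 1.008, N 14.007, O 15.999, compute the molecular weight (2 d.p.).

214.35 g/mol

First, the molecular formula is C12H26N2O (counting implicit H from valence).
  C: 12 × 12.011 = 144.132
  H: 26 × 1.008 = 26.208
  N: 2 × 14.007 = 28.014
  O: 1 × 15.999 = 15.999
Sum: 12×12.011 + 26×1.008 + 2×14.007 + 1×15.999 = 214.353 → 214.35 g/mol.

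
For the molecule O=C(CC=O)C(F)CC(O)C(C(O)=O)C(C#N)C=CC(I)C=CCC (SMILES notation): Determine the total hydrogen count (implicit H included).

21

Walk through each heavy atom and fill implicit hydrogens from standard valence (C 4, N 3, O 2, S 2, halogen 1):
  atom 1: O, bond orders sum to 2 (valence 2) → 0 H
  atom 2: C, bond orders sum to 4 (valence 4) → 0 H
  atom 3: C, bond orders sum to 2 (valence 4) → 2 H
  atom 4: C, bond orders sum to 3 (valence 4) → 1 H
  atom 5: O, bond orders sum to 2 (valence 2) → 0 H
  atom 6: C, bond orders sum to 3 (valence 4) → 1 H
  atom 7: F (halogen, monovalent) → 0 H
  atom 8: C, bond orders sum to 2 (valence 4) → 2 H
  atom 9: C, bond orders sum to 3 (valence 4) → 1 H
  atom 10: O, bond orders sum to 1 (valence 2) → 1 H
  atom 11: C, bond orders sum to 3 (valence 4) → 1 H
  atom 12: C, bond orders sum to 4 (valence 4) → 0 H
  atom 13: O, bond orders sum to 1 (valence 2) → 1 H
  atom 14: O, bond orders sum to 2 (valence 2) → 0 H
  atom 15: C, bond orders sum to 3 (valence 4) → 1 H
  atom 16: C, bond orders sum to 4 (valence 4) → 0 H
  atom 17: N, bond orders sum to 3 (valence 3) → 0 H
  atom 18: C, bond orders sum to 3 (valence 4) → 1 H
  atom 19: C, bond orders sum to 3 (valence 4) → 1 H
  atom 20: C, bond orders sum to 3 (valence 4) → 1 H
  atom 21: I (halogen, monovalent) → 0 H
  atom 22: C, bond orders sum to 3 (valence 4) → 1 H
  atom 23: C, bond orders sum to 3 (valence 4) → 1 H
  atom 24: C, bond orders sum to 2 (valence 4) → 2 H
  atom 25: C, bond orders sum to 1 (valence 4) → 3 H
Total hydrogens: 21.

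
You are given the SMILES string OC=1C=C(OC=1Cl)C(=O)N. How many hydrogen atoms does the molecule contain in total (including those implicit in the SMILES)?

Walk through each heavy atom and fill implicit hydrogens from standard valence (C 4, N 3, O 2, S 2, halogen 1):
  atom 1: O, bond orders sum to 1 (valence 2) → 1 H
  atom 2: C, bond orders sum to 4 (valence 4) → 0 H
  atom 3: C, bond orders sum to 3 (valence 4) → 1 H
  atom 4: C, bond orders sum to 4 (valence 4) → 0 H
  atom 5: O, bond orders sum to 2 (valence 2) → 0 H
  atom 6: C, bond orders sum to 4 (valence 4) → 0 H
  atom 7: Cl (halogen, monovalent) → 0 H
  atom 8: C, bond orders sum to 4 (valence 4) → 0 H
  atom 9: O, bond orders sum to 2 (valence 2) → 0 H
  atom 10: N, bond orders sum to 1 (valence 3) → 2 H
Total hydrogens: 4.

4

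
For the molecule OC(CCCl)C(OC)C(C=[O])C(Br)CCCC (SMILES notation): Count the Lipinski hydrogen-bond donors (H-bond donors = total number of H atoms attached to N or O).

1

Donors: find every N or O and count the H atoms it carries.
  atom 1 (O): bond orders sum to 1 → 1 H
  atom 7 (O): bond orders sum to 2 → 0 H
  atom 11 (O): bond orders sum to 2 → 0 H
Lipinski HBD = 1.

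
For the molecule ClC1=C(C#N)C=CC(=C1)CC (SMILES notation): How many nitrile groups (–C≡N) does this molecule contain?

The nitrile motif appears at heavy-atom position 4 in the SMILES.
Nitrile count: 1.

1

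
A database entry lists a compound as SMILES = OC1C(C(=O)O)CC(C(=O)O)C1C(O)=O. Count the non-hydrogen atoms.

15

Every atom symbol written in the SMILES (organic subset) is one heavy atom; implicit H are not written.
Heavy atoms by element → C:8, O:7.
Total: 15.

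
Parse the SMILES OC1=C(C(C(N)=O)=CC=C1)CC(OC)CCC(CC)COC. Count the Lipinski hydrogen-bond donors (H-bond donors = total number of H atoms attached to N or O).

3

Donors: find every N or O and count the H atoms it carries.
  atom 1 (O): bond orders sum to 1 → 1 H
  atom 6 (N): bond orders sum to 1 → 2 H
  atom 7 (O): bond orders sum to 2 → 0 H
  atom 13 (O): bond orders sum to 2 → 0 H
  atom 21 (O): bond orders sum to 2 → 0 H
Lipinski HBD = 3.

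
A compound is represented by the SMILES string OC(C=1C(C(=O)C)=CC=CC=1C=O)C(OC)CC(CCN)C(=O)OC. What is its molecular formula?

C18H25NO6

Walk through each heavy atom and fill implicit hydrogens from standard valence (C 4, N 3, O 2, S 2, halogen 1):
  atom 1: O, bond orders sum to 1 (valence 2) → 1 H
  atom 2: C, bond orders sum to 3 (valence 4) → 1 H
  atom 3: C, bond orders sum to 4 (valence 4) → 0 H
  atom 4: C, bond orders sum to 4 (valence 4) → 0 H
  atom 5: C, bond orders sum to 4 (valence 4) → 0 H
  atom 6: O, bond orders sum to 2 (valence 2) → 0 H
  atom 7: C, bond orders sum to 1 (valence 4) → 3 H
  atom 8: C, bond orders sum to 3 (valence 4) → 1 H
  atom 9: C, bond orders sum to 3 (valence 4) → 1 H
  atom 10: C, bond orders sum to 3 (valence 4) → 1 H
  atom 11: C, bond orders sum to 4 (valence 4) → 0 H
  atom 12: C, bond orders sum to 3 (valence 4) → 1 H
  atom 13: O, bond orders sum to 2 (valence 2) → 0 H
  atom 14: C, bond orders sum to 3 (valence 4) → 1 H
  atom 15: O, bond orders sum to 2 (valence 2) → 0 H
  atom 16: C, bond orders sum to 1 (valence 4) → 3 H
  atom 17: C, bond orders sum to 2 (valence 4) → 2 H
  atom 18: C, bond orders sum to 3 (valence 4) → 1 H
  atom 19: C, bond orders sum to 2 (valence 4) → 2 H
  atom 20: C, bond orders sum to 2 (valence 4) → 2 H
  atom 21: N, bond orders sum to 1 (valence 3) → 2 H
  atom 22: C, bond orders sum to 4 (valence 4) → 0 H
  atom 23: O, bond orders sum to 2 (valence 2) → 0 H
  atom 24: O, bond orders sum to 2 (valence 2) → 0 H
  atom 25: C, bond orders sum to 1 (valence 4) → 3 H
Totals → C:18, H:25, N:1, O:6.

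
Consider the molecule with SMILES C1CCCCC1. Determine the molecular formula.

C6H12

Walk through each heavy atom and fill implicit hydrogens from standard valence (C 4, N 3, O 2, S 2, halogen 1):
  atom 1: C, bond orders sum to 2 (valence 4) → 2 H
  atom 2: C, bond orders sum to 2 (valence 4) → 2 H
  atom 3: C, bond orders sum to 2 (valence 4) → 2 H
  atom 4: C, bond orders sum to 2 (valence 4) → 2 H
  atom 5: C, bond orders sum to 2 (valence 4) → 2 H
  atom 6: C, bond orders sum to 2 (valence 4) → 2 H
Totals → C:6, H:12.
In Hill order: C6H12.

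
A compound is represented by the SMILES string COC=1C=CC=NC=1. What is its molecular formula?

C6H7NO

Walk through each heavy atom and fill implicit hydrogens from standard valence (C 4, N 3, O 2, S 2, halogen 1):
  atom 1: C, bond orders sum to 1 (valence 4) → 3 H
  atom 2: O, bond orders sum to 2 (valence 2) → 0 H
  atom 3: C, bond orders sum to 4 (valence 4) → 0 H
  atom 4: C, bond orders sum to 3 (valence 4) → 1 H
  atom 5: C, bond orders sum to 3 (valence 4) → 1 H
  atom 6: C, bond orders sum to 3 (valence 4) → 1 H
  atom 7: N, bond orders sum to 3 (valence 3) → 0 H
  atom 8: C, bond orders sum to 3 (valence 4) → 1 H
Totals → C:6, H:7, N:1, O:1.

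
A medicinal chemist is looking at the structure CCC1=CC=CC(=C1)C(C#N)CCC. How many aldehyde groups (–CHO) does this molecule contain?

Scan the SMILES for the aldehyde motif — none present.
Groups that are present: 1 nitrile.

0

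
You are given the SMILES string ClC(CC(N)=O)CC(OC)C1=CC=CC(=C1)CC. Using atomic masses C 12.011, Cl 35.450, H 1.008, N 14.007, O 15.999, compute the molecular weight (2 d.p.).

First, the molecular formula is C14H20ClNO2 (counting implicit H from valence).
  C: 14 × 12.011 = 168.154
  Cl: 1 × 35.450 = 35.450
  H: 20 × 1.008 = 20.160
  N: 1 × 14.007 = 14.007
  O: 2 × 15.999 = 31.998
Sum: 14×12.011 + 1×35.450 + 20×1.008 + 1×14.007 + 2×15.999 = 269.769 → 269.77 g/mol.

269.77 g/mol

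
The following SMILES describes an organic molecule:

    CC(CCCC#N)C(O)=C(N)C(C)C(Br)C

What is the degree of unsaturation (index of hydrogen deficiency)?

3

Degree of unsaturation = (number of rings) + (number of π bonds).
Ring closures in the SMILES: 0.
π bonds: 1 double bond (each 1 DoU), 1 triple bond (each 2 DoU) → 3 DoU from unsaturation.
Total DoU = 0 + 3 = 3.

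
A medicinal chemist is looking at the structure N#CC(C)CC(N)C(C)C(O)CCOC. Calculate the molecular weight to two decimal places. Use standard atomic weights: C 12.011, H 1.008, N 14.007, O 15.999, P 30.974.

214.31 g/mol

First, the molecular formula is C11H22N2O2 (counting implicit H from valence).
  C: 11 × 12.011 = 132.121
  H: 22 × 1.008 = 22.176
  N: 2 × 14.007 = 28.014
  O: 2 × 15.999 = 31.998
Sum: 11×12.011 + 22×1.008 + 2×14.007 + 2×15.999 = 214.309 → 214.31 g/mol.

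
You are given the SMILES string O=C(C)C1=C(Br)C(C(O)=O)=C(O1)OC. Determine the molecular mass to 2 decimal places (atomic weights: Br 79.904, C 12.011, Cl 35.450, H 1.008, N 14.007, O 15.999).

First, the molecular formula is C8H7BrO5 (counting implicit H from valence).
  Br: 1 × 79.904 = 79.904
  C: 8 × 12.011 = 96.088
  H: 7 × 1.008 = 7.056
  O: 5 × 15.999 = 79.995
Sum: 1×79.904 + 8×12.011 + 7×1.008 + 5×15.999 = 263.043 → 263.04 g/mol.

263.04 g/mol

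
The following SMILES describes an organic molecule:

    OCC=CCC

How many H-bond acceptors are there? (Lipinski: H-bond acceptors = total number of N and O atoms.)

1

N atoms: 0; O atoms: 1.
Lipinski HBA = 0 + 1 = 1.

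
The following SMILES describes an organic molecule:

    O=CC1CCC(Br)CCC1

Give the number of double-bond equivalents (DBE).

Degree of unsaturation = (number of rings) + (number of π bonds).
Ring closures in the SMILES: 1.
π bonds: 1 double bond (each 1 DoU) → 1 DoU from unsaturation.
Total DoU = 1 + 1 = 2.

2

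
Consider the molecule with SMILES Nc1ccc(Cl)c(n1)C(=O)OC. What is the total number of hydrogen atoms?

Walk through each heavy atom and fill implicit hydrogens from standard valence (C 4, N 3, O 2, S 2, halogen 1); for lowercase aromatic atoms, an aromatic c carries 1 H when it has two neighbours and 0 H with three, and aromatic n carries 0 H:
  atom 1: N, bond orders sum to 1 (valence 3) → 2 H
  atom 2: aromatic c, 3 neighbours → 0 H
  atom 3: aromatic c, 2 neighbours → 1 H
  atom 4: aromatic c, 2 neighbours → 1 H
  atom 5: aromatic c, 3 neighbours → 0 H
  atom 6: Cl (halogen, monovalent) → 0 H
  atom 7: aromatic c, 3 neighbours → 0 H
  atom 8: aromatic n, 2 neighbours → 0 H
  atom 9: C, bond orders sum to 4 (valence 4) → 0 H
  atom 10: O, bond orders sum to 2 (valence 2) → 0 H
  atom 11: O, bond orders sum to 2 (valence 2) → 0 H
  atom 12: C, bond orders sum to 1 (valence 4) → 3 H
Total hydrogens: 7.

7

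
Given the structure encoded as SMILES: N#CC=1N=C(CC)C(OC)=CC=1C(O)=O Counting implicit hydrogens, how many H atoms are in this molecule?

Walk through each heavy atom and fill implicit hydrogens from standard valence (C 4, N 3, O 2, S 2, halogen 1):
  atom 1: N, bond orders sum to 3 (valence 3) → 0 H
  atom 2: C, bond orders sum to 4 (valence 4) → 0 H
  atom 3: C, bond orders sum to 4 (valence 4) → 0 H
  atom 4: N, bond orders sum to 3 (valence 3) → 0 H
  atom 5: C, bond orders sum to 4 (valence 4) → 0 H
  atom 6: C, bond orders sum to 2 (valence 4) → 2 H
  atom 7: C, bond orders sum to 1 (valence 4) → 3 H
  atom 8: C, bond orders sum to 4 (valence 4) → 0 H
  atom 9: O, bond orders sum to 2 (valence 2) → 0 H
  atom 10: C, bond orders sum to 1 (valence 4) → 3 H
  atom 11: C, bond orders sum to 3 (valence 4) → 1 H
  atom 12: C, bond orders sum to 4 (valence 4) → 0 H
  atom 13: C, bond orders sum to 4 (valence 4) → 0 H
  atom 14: O, bond orders sum to 1 (valence 2) → 1 H
  atom 15: O, bond orders sum to 2 (valence 2) → 0 H
Total hydrogens: 10.

10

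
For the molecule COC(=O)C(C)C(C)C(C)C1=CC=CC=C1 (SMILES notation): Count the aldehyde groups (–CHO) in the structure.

0

Scan the SMILES for the aldehyde motif — none present.
Groups that are present: 1 ester.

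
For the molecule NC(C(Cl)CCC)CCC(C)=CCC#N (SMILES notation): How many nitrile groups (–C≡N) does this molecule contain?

The nitrile motif appears at heavy-atom position 14 in the SMILES.
Other groups present: 1 alkene, 1 primary amine.
Nitrile count: 1.

1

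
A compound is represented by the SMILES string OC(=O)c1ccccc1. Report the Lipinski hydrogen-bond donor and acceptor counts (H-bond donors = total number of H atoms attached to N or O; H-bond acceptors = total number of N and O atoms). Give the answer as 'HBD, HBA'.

1, 2

Donors: find every N or O and count the H atoms it carries.
  atom 1 (O): bond orders sum to 1 → 1 H
  atom 3 (O): bond orders sum to 2 → 0 H
Lipinski HBD = 1.
Acceptors: N atoms = 0, O atoms = 2 → HBA = 2.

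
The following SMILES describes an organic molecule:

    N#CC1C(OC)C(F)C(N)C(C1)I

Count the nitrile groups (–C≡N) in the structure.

1

The nitrile motif appears at heavy-atom position 2 in the SMILES.
Other groups present: 1 ether, 1 primary amine.
Nitrile count: 1.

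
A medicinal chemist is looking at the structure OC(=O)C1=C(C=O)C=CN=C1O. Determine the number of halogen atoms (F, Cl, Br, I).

0

Scan the SMILES for the halogen motif — none present.
Groups that are present: 1 aldehyde, 1 carboxylic acid, 1 hydroxyl.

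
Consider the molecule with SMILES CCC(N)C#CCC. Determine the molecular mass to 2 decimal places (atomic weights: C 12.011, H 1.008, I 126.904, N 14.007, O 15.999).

First, the molecular formula is C7H13N (counting implicit H from valence).
  C: 7 × 12.011 = 84.077
  H: 13 × 1.008 = 13.104
  N: 1 × 14.007 = 14.007
Sum: 7×12.011 + 13×1.008 + 1×14.007 = 111.188 → 111.19 g/mol.

111.19 g/mol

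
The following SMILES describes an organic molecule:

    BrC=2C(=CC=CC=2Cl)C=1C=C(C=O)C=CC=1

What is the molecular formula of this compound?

Walk through each heavy atom and fill implicit hydrogens from standard valence (C 4, N 3, O 2, S 2, halogen 1):
  atom 1: Br (halogen, monovalent) → 0 H
  atom 2: C, bond orders sum to 4 (valence 4) → 0 H
  atom 3: C, bond orders sum to 4 (valence 4) → 0 H
  atom 4: C, bond orders sum to 3 (valence 4) → 1 H
  atom 5: C, bond orders sum to 3 (valence 4) → 1 H
  atom 6: C, bond orders sum to 3 (valence 4) → 1 H
  atom 7: C, bond orders sum to 4 (valence 4) → 0 H
  atom 8: Cl (halogen, monovalent) → 0 H
  atom 9: C, bond orders sum to 4 (valence 4) → 0 H
  atom 10: C, bond orders sum to 3 (valence 4) → 1 H
  atom 11: C, bond orders sum to 4 (valence 4) → 0 H
  atom 12: C, bond orders sum to 3 (valence 4) → 1 H
  atom 13: O, bond orders sum to 2 (valence 2) → 0 H
  atom 14: C, bond orders sum to 3 (valence 4) → 1 H
  atom 15: C, bond orders sum to 3 (valence 4) → 1 H
  atom 16: C, bond orders sum to 3 (valence 4) → 1 H
Totals → C:13, H:8, Br:1, Cl:1, O:1.

C13H8BrClO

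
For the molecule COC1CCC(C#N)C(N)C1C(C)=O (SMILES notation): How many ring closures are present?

1

In SMILES, each pair of matching ring-closure digits denotes one ring-closing bond; the number of such bonds equals the number of independent rings.
Ring-closure bonds here: 1.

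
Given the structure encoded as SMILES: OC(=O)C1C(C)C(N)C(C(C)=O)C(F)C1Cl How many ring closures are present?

In SMILES, each pair of matching ring-closure digits denotes one ring-closing bond; the number of such bonds equals the number of independent rings.
Ring-closure bonds here: 1.

1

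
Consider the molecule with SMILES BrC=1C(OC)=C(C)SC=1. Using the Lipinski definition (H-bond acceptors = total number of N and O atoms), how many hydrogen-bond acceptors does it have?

N atoms: 0; O atoms: 1.
Lipinski HBA = 0 + 1 = 1.

1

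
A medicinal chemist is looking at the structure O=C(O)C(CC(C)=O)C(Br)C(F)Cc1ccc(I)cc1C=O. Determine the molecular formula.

C15H15BrFIO4

Walk through each heavy atom and fill implicit hydrogens from standard valence (C 4, N 3, O 2, S 2, halogen 1); for lowercase aromatic atoms, an aromatic c carries 1 H when it has two neighbours and 0 H with three, and aromatic n carries 0 H:
  atom 1: O, bond orders sum to 2 (valence 2) → 0 H
  atom 2: C, bond orders sum to 4 (valence 4) → 0 H
  atom 3: O, bond orders sum to 1 (valence 2) → 1 H
  atom 4: C, bond orders sum to 3 (valence 4) → 1 H
  atom 5: C, bond orders sum to 2 (valence 4) → 2 H
  atom 6: C, bond orders sum to 4 (valence 4) → 0 H
  atom 7: C, bond orders sum to 1 (valence 4) → 3 H
  atom 8: O, bond orders sum to 2 (valence 2) → 0 H
  atom 9: C, bond orders sum to 3 (valence 4) → 1 H
  atom 10: Br (halogen, monovalent) → 0 H
  atom 11: C, bond orders sum to 3 (valence 4) → 1 H
  atom 12: F (halogen, monovalent) → 0 H
  atom 13: C, bond orders sum to 2 (valence 4) → 2 H
  atom 14: aromatic c, 3 neighbours → 0 H
  atom 15: aromatic c, 2 neighbours → 1 H
  atom 16: aromatic c, 2 neighbours → 1 H
  atom 17: aromatic c, 3 neighbours → 0 H
  atom 18: I (halogen, monovalent) → 0 H
  atom 19: aromatic c, 2 neighbours → 1 H
  atom 20: aromatic c, 3 neighbours → 0 H
  atom 21: C, bond orders sum to 3 (valence 4) → 1 H
  atom 22: O, bond orders sum to 2 (valence 2) → 0 H
Totals → C:15, H:15, Br:1, F:1, I:1, O:4.
In Hill order: C15H15BrFIO4.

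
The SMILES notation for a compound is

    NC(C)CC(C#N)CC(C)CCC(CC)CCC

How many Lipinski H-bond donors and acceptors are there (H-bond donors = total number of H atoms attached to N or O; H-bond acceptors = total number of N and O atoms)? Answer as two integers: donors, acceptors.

Donors: find every N or O and count the H atoms it carries.
  atom 1 (N): bond orders sum to 1 → 2 H
  atom 7 (N): bond orders sum to 3 → 0 H
Lipinski HBD = 2.
Acceptors: N atoms = 2, O atoms = 0 → HBA = 2.

2, 2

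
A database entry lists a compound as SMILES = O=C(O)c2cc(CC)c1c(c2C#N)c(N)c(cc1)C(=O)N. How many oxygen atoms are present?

Scan the SMILES for O atoms (remember two-letter symbols like Cl and Br are single atoms).
Oxygen count: 3.

3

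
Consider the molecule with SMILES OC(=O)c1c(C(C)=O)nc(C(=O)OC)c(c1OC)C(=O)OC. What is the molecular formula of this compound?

Walk through each heavy atom and fill implicit hydrogens from standard valence (C 4, N 3, O 2, S 2, halogen 1); for lowercase aromatic atoms, an aromatic c carries 1 H when it has two neighbours and 0 H with three, and aromatic n carries 0 H:
  atom 1: O, bond orders sum to 1 (valence 2) → 1 H
  atom 2: C, bond orders sum to 4 (valence 4) → 0 H
  atom 3: O, bond orders sum to 2 (valence 2) → 0 H
  atom 4: aromatic c, 3 neighbours → 0 H
  atom 5: aromatic c, 3 neighbours → 0 H
  atom 6: C, bond orders sum to 4 (valence 4) → 0 H
  atom 7: C, bond orders sum to 1 (valence 4) → 3 H
  atom 8: O, bond orders sum to 2 (valence 2) → 0 H
  atom 9: aromatic n, 2 neighbours → 0 H
  atom 10: aromatic c, 3 neighbours → 0 H
  atom 11: C, bond orders sum to 4 (valence 4) → 0 H
  atom 12: O, bond orders sum to 2 (valence 2) → 0 H
  atom 13: O, bond orders sum to 2 (valence 2) → 0 H
  atom 14: C, bond orders sum to 1 (valence 4) → 3 H
  atom 15: aromatic c, 3 neighbours → 0 H
  atom 16: aromatic c, 3 neighbours → 0 H
  atom 17: O, bond orders sum to 2 (valence 2) → 0 H
  atom 18: C, bond orders sum to 1 (valence 4) → 3 H
  atom 19: C, bond orders sum to 4 (valence 4) → 0 H
  atom 20: O, bond orders sum to 2 (valence 2) → 0 H
  atom 21: O, bond orders sum to 2 (valence 2) → 0 H
  atom 22: C, bond orders sum to 1 (valence 4) → 3 H
Totals → C:13, H:13, N:1, O:8.

C13H13NO8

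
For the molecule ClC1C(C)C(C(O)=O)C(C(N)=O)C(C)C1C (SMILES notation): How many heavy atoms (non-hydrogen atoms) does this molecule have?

16

Every atom symbol written in the SMILES (organic subset) is one heavy atom; implicit H are not written.
Heavy atoms by element → C:11, Cl:1, N:1, O:3.
Total: 16.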